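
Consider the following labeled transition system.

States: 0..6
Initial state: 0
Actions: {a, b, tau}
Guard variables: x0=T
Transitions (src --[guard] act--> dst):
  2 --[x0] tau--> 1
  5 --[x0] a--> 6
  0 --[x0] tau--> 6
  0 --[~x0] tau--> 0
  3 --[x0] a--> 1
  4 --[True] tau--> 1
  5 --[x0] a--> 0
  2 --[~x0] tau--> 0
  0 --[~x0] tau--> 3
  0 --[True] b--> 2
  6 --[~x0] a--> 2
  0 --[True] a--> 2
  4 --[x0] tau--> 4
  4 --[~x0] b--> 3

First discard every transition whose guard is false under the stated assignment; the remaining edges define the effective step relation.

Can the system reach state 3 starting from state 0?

After dropping false guards: 9 live edges.
depth 0: {0}
depth 1: {2,6}  total {0,2,6}
depth 2: {1}  total {0,1,2,6}
R = {0,1,2,6}

Answer: UNREACHABLE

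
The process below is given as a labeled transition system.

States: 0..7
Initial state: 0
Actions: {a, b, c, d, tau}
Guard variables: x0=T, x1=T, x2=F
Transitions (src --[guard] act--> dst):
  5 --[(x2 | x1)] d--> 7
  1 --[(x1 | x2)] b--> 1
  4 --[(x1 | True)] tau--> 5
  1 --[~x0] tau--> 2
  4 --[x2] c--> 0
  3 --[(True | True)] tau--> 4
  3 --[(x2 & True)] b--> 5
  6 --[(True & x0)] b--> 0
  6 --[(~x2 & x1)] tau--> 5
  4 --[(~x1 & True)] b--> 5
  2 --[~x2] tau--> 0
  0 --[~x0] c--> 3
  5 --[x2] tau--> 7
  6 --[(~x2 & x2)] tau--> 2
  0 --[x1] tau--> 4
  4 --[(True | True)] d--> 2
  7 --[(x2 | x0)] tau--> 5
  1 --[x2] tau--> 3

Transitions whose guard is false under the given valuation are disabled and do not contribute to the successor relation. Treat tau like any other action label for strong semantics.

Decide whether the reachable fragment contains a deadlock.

Reach set: {0,2,4,5,7}
  0: tau→4  [1 out]
  2: tau→0  [1 out]
  4: d→2  tau→5  [2 out]
  5: d→7  [1 out]
  7: tau→5  [1 out]

Answer: DEADLOCK-FREE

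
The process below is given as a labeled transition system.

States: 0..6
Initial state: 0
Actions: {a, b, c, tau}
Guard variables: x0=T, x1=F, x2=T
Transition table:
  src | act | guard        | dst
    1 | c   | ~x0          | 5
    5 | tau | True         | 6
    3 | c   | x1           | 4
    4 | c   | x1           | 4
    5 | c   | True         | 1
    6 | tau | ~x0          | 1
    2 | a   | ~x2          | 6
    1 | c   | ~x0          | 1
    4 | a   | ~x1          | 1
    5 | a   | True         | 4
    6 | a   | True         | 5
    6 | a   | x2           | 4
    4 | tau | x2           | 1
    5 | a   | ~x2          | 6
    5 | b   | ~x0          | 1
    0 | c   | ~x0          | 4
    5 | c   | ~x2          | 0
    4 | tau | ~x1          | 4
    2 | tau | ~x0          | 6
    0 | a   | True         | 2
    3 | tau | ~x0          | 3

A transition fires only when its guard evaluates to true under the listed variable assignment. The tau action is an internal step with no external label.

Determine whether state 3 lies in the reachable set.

Answer: UNREACHABLE

Trace:
After dropping false guards: 9 live edges.
L0 = {0}
L1 = {2}  now seen {0,2}
R = {0,2}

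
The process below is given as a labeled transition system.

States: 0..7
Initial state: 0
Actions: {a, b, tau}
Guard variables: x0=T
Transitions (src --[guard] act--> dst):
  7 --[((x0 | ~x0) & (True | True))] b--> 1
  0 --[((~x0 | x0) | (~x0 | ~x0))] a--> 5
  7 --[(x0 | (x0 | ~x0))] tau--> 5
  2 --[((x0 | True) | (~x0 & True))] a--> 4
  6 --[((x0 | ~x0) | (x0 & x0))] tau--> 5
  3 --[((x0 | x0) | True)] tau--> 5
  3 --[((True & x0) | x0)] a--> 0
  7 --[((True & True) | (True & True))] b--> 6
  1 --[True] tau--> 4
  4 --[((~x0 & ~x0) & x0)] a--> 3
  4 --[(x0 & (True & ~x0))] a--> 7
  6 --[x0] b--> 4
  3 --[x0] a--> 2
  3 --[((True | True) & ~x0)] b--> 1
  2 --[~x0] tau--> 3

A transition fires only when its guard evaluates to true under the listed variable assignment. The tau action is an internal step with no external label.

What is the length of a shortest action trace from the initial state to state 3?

Layered search for 3:
  Layer 0: {0}
  Layer 1: {5}
3 never appears.

Answer: UNREACHABLE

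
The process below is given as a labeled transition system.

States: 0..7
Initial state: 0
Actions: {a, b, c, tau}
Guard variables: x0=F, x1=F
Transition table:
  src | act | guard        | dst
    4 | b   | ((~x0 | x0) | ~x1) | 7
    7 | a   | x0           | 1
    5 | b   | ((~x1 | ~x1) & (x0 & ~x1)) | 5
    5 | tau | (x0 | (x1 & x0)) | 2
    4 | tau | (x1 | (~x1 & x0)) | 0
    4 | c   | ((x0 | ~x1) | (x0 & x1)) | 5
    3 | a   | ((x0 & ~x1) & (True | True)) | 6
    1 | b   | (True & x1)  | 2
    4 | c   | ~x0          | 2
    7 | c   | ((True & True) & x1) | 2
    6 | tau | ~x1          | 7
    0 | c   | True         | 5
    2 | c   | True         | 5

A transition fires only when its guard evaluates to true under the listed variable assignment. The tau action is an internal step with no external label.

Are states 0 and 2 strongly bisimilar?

Refine partition for ~:
  π0 = {{0,1,2,3,4,5,6,7}}
  π1 = {{0,2},{1,3,5,7},{4},{6}}
Fixed point at round 2; 4 class(es).
class of 0: {0,2}; class of 2: {0,2}

Answer: BISIMILAR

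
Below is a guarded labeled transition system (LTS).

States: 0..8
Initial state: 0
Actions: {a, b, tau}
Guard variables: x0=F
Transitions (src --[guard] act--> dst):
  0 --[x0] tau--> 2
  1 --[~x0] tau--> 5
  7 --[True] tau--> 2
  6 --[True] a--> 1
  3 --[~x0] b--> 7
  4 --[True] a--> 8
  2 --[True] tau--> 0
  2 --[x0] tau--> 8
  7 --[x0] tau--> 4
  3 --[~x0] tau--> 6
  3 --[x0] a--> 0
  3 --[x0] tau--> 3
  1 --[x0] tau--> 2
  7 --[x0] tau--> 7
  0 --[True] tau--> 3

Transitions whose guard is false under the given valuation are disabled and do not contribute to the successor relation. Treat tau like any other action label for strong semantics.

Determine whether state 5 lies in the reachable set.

Answer: REACHABLE

Trace:
Guard filter leaves 8 enabled edge(s).
depth 0: {0}
depth 1: {3}  cumulative {0,3}
depth 2: {6,7}  cumulative {0,3,6,7}
depth 3: {1,2}  cumulative {0,1,2,3,6,7}
depth 4: {5}  cumulative {0,1,2,3,5,6,7}
Reach set: {0,1,2,3,5,6,7}
trace reaching 5: tau·tau·a·tau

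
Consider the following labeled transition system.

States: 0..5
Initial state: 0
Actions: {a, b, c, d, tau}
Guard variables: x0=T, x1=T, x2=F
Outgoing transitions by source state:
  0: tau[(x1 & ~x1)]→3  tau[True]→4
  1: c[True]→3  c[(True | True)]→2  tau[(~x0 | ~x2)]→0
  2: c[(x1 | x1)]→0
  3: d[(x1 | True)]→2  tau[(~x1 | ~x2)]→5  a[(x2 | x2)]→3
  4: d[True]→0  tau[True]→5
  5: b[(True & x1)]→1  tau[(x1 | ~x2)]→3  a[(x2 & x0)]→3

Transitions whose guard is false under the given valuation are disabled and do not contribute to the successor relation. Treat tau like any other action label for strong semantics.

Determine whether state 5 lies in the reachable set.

Guard filter leaves 11 enabled edge(s).
depth 0: {0}
depth 1: {4}  total {0,4}
depth 2: {5}  total {0,4,5}
depth 3: {1,3}  total {0,1,3,4,5}
depth 4: {2}  total {0,1,2,3,4,5}
Reachable = {0,1,2,3,4,5}
trace reaching 5: tau·tau

Answer: REACHABLE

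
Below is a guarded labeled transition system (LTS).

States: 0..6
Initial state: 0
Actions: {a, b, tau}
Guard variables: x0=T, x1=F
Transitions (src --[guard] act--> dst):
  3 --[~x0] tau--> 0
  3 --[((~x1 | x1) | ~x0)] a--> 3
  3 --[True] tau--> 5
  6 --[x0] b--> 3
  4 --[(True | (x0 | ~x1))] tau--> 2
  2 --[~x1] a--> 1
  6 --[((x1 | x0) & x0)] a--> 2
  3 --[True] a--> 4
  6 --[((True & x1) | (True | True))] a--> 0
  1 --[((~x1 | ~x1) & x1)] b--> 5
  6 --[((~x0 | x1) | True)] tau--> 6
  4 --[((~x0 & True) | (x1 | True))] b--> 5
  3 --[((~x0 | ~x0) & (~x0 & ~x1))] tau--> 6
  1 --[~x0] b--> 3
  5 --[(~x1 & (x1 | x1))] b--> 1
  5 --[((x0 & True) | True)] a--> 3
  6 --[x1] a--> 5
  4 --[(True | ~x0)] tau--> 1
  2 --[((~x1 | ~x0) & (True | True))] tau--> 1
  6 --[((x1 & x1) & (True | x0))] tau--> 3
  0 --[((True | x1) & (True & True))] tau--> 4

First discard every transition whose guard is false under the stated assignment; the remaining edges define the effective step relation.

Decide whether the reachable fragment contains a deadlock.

Answer: DEADLOCK at state 1

Working:
Reach set: {0,1,2,3,4,5}
  0: tau→4  [1 out]
  1: ∅  [deadlock]
  2: a→1  tau→1  [2 out]
  3: a→3  a→4  tau→5  [3 out]
  4: b→5  tau→1  tau→2  [3 out]
  5: a→3  [1 out]
trace reaching 1: tau·tau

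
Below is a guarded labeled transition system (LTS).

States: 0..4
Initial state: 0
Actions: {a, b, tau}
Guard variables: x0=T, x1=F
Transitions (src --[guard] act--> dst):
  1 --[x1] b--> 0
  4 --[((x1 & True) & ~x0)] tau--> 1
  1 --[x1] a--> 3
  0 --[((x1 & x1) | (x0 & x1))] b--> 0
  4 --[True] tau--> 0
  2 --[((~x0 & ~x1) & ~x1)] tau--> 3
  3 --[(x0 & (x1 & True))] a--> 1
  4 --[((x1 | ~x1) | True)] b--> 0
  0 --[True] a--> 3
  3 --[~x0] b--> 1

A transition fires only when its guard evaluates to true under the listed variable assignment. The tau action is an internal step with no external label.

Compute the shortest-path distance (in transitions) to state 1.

Answer: UNREACHABLE

Trace:
Layered search for 1:
  Layer 0: {0}
  Layer 1: {3}
1 never appears.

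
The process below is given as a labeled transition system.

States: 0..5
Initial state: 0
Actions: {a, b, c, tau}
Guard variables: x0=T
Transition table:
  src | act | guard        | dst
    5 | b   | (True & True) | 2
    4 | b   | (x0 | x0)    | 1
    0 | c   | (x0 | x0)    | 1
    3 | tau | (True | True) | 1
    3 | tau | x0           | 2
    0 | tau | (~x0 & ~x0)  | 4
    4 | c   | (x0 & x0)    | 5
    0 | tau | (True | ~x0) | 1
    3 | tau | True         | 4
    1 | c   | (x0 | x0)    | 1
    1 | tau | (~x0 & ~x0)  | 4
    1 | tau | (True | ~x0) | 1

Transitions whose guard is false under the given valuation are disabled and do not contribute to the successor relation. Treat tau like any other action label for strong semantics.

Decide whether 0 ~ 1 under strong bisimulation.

Refine partition for ~:
  round 0: {{0,1,2,3,4,5}}
  round 1: {{0,1},{2},{3},{4},{5}}
Fixed point at round 2; 5 class(es).
[0]={0,1}  [1]={0,1}

Answer: BISIMILAR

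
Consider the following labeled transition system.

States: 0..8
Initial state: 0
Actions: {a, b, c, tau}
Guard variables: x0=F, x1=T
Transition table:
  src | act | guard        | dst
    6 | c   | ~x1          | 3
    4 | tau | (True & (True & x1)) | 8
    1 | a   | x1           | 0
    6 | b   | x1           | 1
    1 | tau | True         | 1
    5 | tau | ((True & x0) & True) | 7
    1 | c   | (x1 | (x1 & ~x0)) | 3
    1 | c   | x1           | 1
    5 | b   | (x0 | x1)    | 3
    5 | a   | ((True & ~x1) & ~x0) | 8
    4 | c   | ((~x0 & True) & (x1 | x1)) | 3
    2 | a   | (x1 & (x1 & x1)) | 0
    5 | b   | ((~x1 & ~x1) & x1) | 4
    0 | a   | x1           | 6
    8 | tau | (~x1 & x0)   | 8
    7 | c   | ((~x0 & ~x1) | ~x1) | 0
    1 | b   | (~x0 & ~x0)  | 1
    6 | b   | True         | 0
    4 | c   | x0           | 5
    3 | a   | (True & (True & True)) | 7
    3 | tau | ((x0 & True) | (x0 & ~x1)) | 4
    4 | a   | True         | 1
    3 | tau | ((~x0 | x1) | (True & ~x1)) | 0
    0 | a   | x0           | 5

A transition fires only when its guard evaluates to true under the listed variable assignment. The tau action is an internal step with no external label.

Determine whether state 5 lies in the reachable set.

Guard filter leaves 15 enabled edge(s).
Layer 0: {0}
Layer 1: {6}  total {0,6}
Layer 2: {1}  total {0,1,6}
Layer 3: {3}  total {0,1,3,6}
Layer 4: {7}  total {0,1,3,6,7}
R = {0,1,3,6,7}

Answer: UNREACHABLE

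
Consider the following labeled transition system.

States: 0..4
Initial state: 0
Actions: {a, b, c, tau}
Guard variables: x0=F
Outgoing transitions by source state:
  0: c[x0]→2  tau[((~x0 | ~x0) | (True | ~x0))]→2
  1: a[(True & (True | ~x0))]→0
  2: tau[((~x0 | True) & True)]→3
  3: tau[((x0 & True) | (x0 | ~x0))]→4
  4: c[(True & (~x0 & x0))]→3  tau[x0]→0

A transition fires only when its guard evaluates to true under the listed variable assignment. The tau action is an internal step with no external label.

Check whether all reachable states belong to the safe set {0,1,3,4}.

Answer: INVARIANT VIOLATED at state 2

Trace:
Safe = {0,1,3,4}
Reach set: {0,2,3,4}
  0: ok
  2: ✗ unsafe
  3: ok
  4: ok
counterexample path to 2: tau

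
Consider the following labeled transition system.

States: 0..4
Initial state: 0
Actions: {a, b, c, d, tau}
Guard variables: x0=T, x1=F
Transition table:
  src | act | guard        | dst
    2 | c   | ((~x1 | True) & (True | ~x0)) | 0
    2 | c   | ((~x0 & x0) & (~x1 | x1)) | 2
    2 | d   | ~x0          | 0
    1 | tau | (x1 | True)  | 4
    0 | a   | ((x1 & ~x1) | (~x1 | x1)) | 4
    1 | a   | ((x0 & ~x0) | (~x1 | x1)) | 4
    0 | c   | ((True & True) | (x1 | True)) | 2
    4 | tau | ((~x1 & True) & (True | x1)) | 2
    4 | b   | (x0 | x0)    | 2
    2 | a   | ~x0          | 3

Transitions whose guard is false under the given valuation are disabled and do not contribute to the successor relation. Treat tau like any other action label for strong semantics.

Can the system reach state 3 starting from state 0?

Guard filter leaves 7 enabled edge(s).
Layer 0: {0}
Layer 1: {2,4}  now seen {0,2,4}
Reachable = {0,2,4}

Answer: UNREACHABLE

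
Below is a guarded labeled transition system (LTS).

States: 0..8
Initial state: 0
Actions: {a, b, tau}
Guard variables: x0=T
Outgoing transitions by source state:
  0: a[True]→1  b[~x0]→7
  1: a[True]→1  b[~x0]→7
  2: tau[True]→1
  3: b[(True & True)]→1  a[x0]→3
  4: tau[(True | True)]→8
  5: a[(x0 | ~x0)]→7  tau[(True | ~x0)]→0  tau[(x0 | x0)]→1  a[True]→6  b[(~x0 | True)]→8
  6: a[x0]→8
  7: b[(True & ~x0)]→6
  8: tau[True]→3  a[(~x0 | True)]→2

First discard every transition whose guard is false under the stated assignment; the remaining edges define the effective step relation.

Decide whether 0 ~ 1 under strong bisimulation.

Answer: BISIMILAR

Analysis:
Compute ~ classes (split until stable):
  round 0: {{0,1,2,3,4,5,6,7,8}}
  round 1: {{0,1,6},{2,4},{3},{5},{7},{8}}
  round 2: {{0,1},{2},{3},{4},{5},{6},{7},{8}}
8 equivalence class(es) (converged in 3)
[0]={0,1}  [1]={0,1}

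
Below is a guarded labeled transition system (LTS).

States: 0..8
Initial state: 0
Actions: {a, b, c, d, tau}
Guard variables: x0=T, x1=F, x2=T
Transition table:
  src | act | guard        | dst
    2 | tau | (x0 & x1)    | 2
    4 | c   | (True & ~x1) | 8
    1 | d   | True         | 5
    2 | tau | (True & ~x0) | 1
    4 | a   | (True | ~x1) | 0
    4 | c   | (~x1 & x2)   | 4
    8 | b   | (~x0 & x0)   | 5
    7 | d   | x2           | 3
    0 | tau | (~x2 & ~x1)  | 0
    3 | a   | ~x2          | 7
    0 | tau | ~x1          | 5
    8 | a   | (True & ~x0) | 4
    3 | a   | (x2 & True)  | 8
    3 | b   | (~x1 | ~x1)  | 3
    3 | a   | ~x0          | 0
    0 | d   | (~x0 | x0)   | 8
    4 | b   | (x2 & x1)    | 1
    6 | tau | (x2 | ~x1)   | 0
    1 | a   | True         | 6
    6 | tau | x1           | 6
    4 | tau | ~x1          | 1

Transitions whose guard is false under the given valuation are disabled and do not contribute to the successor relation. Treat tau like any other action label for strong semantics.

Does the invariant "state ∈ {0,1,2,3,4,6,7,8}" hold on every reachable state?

Answer: INVARIANT VIOLATED at state 5

Working:
Safe = {0,1,2,3,4,6,7,8}
Reachable = {0,5,8}
  0: safe
  5: VIOLATES
  8: safe
reach 5 via tau — violates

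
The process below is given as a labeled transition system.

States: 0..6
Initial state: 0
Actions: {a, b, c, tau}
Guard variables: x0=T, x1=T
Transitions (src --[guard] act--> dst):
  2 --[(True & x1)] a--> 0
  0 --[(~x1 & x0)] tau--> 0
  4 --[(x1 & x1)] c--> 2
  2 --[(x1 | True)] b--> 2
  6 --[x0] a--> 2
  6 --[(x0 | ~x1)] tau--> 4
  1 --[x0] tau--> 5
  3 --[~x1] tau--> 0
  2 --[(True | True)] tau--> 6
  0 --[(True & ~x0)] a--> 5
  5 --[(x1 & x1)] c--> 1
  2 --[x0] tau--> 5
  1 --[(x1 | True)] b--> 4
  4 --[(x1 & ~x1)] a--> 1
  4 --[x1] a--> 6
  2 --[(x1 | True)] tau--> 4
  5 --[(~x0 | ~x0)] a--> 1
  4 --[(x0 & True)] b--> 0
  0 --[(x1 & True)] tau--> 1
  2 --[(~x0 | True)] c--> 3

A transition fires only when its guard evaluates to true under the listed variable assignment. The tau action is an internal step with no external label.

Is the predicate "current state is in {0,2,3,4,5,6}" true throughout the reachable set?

Allowed set {0,2,3,4,5,6}
Reach set: {0,1,2,3,4,5,6}
  0: safe
  1: ✗ unsafe
  2: safe
  3: safe
  4: safe
  5: safe
  6: safe
witness against invariant: tau → 1

Answer: INVARIANT VIOLATED at state 1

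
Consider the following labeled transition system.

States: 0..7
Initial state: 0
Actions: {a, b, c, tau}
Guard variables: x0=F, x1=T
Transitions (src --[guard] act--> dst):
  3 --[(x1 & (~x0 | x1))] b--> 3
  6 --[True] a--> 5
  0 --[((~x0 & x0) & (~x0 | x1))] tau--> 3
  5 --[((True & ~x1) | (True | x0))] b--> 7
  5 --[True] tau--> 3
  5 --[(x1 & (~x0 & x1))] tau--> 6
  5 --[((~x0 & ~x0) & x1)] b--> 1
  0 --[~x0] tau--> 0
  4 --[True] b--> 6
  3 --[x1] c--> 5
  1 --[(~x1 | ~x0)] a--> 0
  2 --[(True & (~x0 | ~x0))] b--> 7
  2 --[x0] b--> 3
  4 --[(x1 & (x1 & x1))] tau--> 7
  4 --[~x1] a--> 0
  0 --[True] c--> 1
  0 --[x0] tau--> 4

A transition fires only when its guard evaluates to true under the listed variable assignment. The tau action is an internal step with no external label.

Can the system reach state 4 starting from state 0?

Answer: UNREACHABLE

Analysis:
After dropping false guards: 13 live edges.
L0 = {0}
L1 = {1}  total {0,1}
R = {0,1}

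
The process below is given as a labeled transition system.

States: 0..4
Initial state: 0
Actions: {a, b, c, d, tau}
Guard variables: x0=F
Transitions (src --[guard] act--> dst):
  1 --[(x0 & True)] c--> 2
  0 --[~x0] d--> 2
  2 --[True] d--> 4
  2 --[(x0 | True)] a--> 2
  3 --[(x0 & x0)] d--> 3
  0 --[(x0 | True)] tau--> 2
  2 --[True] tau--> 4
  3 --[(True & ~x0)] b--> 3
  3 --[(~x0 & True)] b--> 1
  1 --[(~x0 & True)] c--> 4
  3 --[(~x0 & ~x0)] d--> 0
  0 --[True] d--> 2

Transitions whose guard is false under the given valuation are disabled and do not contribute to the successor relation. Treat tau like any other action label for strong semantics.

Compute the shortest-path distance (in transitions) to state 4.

BFS to 4:
  Layer 0: {0}
  Layer 1: {2}
  Layer 2: {4}
depth(4)=2, e.g. d·d

Answer: 2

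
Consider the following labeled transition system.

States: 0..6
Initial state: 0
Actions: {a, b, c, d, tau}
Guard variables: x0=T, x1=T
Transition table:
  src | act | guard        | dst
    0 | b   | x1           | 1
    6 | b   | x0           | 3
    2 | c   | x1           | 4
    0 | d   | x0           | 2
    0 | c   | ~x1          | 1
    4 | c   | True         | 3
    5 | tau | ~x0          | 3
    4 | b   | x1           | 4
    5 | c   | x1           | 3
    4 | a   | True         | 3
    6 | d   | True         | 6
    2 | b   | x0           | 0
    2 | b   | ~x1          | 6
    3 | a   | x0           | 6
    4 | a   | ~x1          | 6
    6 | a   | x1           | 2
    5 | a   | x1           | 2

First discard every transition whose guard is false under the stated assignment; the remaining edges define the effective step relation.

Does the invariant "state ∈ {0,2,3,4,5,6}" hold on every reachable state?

Answer: INVARIANT VIOLATED at state 1

Trace:
Allowed set {0,2,3,4,5,6}
Reach set: {0,1,2,3,4,6}
  0: safe
  1: ✗ unsafe
  2: safe
  3: safe
  4: safe
  6: safe
counterexample path to 1: b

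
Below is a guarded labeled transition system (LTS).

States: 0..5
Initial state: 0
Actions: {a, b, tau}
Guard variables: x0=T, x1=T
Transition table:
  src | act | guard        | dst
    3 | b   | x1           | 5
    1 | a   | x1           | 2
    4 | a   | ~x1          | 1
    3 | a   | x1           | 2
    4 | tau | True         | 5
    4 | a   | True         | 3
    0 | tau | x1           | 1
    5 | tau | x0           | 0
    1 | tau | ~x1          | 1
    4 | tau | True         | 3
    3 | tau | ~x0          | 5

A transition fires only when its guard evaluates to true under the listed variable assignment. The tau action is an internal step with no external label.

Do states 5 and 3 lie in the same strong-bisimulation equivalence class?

Refine partition for ~:
  π0 = {{0,1,2,3,4,5}}
  π1 = {{0,5},{1},{2},{3},{4}}
  π2 = {{0},{1},{2},{3},{4},{5}}
Fixed point at round 3; 6 class(es).
[5]={5}  [3]={3}

Answer: NOT BISIMILAR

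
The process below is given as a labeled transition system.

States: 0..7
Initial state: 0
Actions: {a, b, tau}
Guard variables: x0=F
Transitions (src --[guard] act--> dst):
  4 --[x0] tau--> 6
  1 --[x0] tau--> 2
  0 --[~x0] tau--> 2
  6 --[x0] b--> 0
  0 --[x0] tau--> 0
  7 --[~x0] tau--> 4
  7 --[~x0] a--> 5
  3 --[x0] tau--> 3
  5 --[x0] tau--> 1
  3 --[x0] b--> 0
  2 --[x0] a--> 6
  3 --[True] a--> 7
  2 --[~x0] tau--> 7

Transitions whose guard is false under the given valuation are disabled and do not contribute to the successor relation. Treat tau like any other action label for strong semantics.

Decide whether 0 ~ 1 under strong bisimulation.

Answer: NOT BISIMILAR

Working:
Compute ~ classes (split until stable):
  π0 = {{0,1,2,3,4,5,6,7}}
  π1 = {{0,2},{1,4,5,6},{3},{7}}
  π2 = {{0},{1,4,5,6},{2},{3},{7}}
5 equivalence class(es) (converged in 3)
class of 0: {0}; class of 1: {1,4,5,6}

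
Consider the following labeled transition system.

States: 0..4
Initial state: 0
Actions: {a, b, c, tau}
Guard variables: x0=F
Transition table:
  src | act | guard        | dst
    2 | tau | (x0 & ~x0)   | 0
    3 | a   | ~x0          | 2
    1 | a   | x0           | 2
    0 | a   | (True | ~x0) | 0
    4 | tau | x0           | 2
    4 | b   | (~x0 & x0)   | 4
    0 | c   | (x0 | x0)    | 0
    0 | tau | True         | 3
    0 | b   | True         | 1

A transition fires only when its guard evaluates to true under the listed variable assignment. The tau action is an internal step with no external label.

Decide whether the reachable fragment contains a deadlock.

Answer: DEADLOCK at state 1

Analysis:
Reach set: {0,1,2,3}
  0: a→0  b→1  tau→3  [3 out]
  1: ∅  [deadlock]
  2: ∅  [deadlock]
  3: a→2  [1 out]
witness 1: b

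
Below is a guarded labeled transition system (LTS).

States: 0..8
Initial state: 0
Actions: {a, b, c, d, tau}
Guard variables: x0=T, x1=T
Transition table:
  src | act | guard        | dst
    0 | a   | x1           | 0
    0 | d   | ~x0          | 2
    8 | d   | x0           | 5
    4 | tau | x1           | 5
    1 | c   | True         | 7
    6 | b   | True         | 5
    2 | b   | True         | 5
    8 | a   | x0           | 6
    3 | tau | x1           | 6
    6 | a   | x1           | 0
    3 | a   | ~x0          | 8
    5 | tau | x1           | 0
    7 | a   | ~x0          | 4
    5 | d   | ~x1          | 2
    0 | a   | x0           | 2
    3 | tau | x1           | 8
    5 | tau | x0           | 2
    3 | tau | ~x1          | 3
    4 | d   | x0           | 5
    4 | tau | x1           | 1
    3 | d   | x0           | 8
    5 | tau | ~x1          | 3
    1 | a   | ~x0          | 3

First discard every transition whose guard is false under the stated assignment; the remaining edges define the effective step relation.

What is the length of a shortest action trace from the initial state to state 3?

Answer: UNREACHABLE

Trace:
Breadth-first toward 3:
  depth 0: {0}
  depth 1: {2}
  depth 2: {5}
3 never appears.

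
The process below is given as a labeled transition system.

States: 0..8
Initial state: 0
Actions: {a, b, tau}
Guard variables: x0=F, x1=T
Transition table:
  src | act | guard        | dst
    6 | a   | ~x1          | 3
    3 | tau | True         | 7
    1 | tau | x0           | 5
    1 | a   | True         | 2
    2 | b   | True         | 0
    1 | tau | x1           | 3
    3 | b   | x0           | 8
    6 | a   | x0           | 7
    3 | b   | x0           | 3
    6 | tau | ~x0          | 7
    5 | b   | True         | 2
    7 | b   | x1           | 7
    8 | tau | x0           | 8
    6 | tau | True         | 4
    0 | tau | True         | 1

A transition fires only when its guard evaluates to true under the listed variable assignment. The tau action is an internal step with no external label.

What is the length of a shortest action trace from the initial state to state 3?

Answer: 2

Trace:
Layered search for 3:
  depth 0: {0}
  depth 1: {1}
  depth 2: {2,3}
depth(3)=2, e.g. tau·tau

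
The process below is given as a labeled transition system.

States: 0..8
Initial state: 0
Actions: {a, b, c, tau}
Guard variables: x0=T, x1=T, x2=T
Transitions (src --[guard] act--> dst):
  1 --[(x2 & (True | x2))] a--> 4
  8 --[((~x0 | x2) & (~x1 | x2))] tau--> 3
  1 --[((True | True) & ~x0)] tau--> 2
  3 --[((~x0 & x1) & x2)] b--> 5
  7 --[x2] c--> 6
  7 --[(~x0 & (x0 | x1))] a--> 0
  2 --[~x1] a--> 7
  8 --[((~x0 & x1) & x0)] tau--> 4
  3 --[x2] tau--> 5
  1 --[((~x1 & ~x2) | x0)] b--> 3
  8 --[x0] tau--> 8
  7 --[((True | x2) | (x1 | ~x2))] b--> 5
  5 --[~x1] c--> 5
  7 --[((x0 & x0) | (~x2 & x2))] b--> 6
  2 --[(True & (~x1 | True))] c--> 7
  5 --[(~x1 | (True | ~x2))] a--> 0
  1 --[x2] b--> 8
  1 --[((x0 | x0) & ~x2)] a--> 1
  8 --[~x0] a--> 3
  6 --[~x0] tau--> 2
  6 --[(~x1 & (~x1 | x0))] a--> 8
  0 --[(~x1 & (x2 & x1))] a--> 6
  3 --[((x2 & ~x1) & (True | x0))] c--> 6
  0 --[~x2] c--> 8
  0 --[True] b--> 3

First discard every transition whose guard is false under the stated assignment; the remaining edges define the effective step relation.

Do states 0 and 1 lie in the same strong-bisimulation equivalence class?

Answer: NOT BISIMILAR

Analysis:
Refine partition for ~:
  P[0] = {{0,1,2,3,4,5,6,7,8}}
  P[1] = {{0},{1},{2},{3,8},{4,6},{5},{7}}
  P[2] = {{0},{1},{2},{3},{4,6},{5},{7},{8}}
Fixed point at round 3; 8 class(es).
0∈{0}, 1∈{1}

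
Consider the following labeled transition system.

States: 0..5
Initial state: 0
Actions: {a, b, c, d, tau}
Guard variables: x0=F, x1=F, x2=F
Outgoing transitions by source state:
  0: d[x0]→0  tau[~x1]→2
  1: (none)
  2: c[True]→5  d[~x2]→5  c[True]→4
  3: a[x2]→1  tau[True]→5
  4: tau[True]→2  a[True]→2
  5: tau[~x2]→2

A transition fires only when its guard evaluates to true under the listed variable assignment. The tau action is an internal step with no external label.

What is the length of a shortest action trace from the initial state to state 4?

Answer: 2

Trace:
Layered search for 4:
  L0 = {0}
  L1 = {2}
  L2 = {4,5}
depth(4)=2, e.g. tau·c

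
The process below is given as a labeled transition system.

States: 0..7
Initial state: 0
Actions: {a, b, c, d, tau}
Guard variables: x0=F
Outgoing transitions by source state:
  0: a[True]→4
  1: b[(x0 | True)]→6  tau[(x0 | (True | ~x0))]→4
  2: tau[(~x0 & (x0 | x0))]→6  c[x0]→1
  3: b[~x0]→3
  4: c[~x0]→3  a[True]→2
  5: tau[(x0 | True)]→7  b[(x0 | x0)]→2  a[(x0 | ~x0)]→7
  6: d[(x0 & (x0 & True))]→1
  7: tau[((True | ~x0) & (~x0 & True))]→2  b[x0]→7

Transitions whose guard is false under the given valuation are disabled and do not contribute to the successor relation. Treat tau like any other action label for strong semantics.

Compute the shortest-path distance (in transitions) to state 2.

BFS to 2:
  depth 0: {0}
  depth 1: {4}
  depth 2: {2,3}
depth(2)=2, e.g. a·a

Answer: 2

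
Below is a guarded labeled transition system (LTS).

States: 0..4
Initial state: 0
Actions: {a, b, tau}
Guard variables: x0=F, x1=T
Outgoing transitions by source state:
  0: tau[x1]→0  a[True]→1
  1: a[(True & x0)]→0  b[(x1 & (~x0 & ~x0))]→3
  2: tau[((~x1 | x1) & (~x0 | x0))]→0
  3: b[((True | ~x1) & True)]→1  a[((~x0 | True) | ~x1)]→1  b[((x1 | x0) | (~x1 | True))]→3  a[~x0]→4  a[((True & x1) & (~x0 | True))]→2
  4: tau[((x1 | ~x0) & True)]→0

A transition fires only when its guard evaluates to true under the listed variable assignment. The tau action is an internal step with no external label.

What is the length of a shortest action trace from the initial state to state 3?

Answer: 2

Analysis:
BFS to 3:
  Layer 0: {0}
  Layer 1: {1}
  Layer 2: {3}
3 enters at depth 2; path a·b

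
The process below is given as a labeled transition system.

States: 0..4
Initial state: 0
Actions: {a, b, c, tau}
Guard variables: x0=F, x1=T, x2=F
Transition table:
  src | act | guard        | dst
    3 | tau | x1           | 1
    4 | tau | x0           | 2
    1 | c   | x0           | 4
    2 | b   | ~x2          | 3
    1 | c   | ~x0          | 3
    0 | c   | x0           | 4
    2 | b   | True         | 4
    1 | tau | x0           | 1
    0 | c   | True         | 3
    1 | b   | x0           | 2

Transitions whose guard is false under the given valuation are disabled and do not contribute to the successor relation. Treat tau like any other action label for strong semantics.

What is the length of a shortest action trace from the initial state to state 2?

Answer: UNREACHABLE

Trace:
BFS to 2:
  L0 = {0}
  L1 = {3}
  L2 = {1}
2 never appears.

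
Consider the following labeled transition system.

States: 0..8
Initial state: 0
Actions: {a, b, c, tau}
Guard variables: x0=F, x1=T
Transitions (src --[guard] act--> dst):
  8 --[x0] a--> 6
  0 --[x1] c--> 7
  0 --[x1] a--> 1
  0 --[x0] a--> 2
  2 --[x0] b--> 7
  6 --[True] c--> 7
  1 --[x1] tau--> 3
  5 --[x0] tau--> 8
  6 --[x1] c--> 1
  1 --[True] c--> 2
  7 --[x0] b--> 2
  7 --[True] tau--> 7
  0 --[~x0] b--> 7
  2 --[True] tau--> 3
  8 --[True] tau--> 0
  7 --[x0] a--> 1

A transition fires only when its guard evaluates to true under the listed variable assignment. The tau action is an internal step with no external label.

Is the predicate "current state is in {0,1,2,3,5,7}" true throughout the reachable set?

Answer: INVARIANT HOLDS

Trace:
Inv-set: {0,1,2,3,5,7}
Reachable = {0,1,2,3,7}
  0: ok
  1: ok
  2: ok
  3: ok
  7: ok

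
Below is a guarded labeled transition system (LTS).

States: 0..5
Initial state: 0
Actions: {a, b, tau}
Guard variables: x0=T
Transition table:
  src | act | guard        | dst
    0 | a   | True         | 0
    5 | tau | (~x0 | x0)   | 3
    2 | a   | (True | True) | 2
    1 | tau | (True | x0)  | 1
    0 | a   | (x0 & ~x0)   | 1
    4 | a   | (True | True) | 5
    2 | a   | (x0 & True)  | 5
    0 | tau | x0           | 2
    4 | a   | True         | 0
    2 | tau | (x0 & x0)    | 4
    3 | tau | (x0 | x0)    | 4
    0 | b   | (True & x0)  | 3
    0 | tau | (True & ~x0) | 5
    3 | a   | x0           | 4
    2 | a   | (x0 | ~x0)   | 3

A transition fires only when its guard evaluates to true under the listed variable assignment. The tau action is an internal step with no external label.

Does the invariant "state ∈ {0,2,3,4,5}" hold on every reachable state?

Answer: INVARIANT HOLDS

Working:
Allowed set {0,2,3,4,5}
Reach set: {0,2,3,4,5}
  0: ok
  2: ok
  3: ok
  4: ok
  5: ok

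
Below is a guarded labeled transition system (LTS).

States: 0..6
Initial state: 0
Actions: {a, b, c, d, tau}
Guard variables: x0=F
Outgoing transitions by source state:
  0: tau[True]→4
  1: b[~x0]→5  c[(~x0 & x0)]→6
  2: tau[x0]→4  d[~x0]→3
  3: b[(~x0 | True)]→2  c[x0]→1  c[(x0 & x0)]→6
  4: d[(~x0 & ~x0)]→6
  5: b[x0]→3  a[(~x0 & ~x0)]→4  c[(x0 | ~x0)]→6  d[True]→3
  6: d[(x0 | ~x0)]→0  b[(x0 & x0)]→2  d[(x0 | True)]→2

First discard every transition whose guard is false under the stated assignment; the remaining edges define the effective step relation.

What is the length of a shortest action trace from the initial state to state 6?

Answer: 2

Trace:
BFS to 6:
  Layer 0: {0}
  Layer 1: {4}
  Layer 2: {6}
first hit 6 at d=2 via tau·d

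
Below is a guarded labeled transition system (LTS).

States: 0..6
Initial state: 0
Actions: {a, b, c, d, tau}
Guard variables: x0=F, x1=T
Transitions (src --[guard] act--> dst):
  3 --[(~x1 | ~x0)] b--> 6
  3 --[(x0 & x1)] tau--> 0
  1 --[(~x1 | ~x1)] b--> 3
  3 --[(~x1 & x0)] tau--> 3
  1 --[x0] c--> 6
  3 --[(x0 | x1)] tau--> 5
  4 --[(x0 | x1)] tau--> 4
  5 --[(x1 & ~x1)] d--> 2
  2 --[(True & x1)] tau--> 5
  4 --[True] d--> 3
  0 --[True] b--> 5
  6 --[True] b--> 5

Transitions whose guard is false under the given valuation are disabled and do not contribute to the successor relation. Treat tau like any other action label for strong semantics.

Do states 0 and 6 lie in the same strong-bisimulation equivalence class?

Compute ~ classes (split until stable):
  round 0: {{0,1,2,3,4,5,6}}
  round 1: {{0,6},{1,5},{2},{3},{4}}
stable after 2 split(s): 5 block(s)
[0]={0,6}  [6]={0,6}

Answer: BISIMILAR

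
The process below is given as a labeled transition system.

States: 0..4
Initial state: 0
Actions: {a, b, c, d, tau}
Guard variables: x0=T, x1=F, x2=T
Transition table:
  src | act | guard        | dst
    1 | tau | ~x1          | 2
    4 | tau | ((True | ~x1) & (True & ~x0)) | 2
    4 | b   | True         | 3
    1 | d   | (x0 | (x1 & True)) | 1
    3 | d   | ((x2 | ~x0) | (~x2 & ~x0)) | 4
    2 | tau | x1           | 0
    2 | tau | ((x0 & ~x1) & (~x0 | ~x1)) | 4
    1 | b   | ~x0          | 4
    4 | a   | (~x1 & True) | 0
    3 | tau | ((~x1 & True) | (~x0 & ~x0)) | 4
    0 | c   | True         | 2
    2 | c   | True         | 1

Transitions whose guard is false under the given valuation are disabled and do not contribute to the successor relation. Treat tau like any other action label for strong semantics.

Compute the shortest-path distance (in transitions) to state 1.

BFS to 1:
  L0 = {0}
  L1 = {2}
  L2 = {1,4}
first hit 1 at d=2 via c·c

Answer: 2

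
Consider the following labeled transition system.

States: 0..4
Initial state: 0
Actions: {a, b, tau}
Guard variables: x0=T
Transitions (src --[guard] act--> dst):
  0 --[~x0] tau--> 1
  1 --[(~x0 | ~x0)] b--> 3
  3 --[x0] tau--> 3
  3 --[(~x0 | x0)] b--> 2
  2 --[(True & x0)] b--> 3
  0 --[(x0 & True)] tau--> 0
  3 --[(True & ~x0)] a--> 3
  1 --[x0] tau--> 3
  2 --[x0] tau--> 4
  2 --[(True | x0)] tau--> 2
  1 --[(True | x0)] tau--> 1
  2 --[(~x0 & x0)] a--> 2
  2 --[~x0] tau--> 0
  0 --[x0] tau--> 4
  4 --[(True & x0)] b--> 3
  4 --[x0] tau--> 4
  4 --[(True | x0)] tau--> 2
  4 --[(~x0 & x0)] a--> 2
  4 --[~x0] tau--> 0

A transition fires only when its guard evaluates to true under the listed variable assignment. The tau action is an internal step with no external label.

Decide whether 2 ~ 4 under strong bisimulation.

Answer: BISIMILAR

Working:
Bisimulation quotient by refinement:
  round 0: {{0,1,2,3,4}}
  round 1: {{0,1},{2,3,4}}
stable after 2 split(s): 2 block(s)
class of 2: {2,3,4}; class of 4: {2,3,4}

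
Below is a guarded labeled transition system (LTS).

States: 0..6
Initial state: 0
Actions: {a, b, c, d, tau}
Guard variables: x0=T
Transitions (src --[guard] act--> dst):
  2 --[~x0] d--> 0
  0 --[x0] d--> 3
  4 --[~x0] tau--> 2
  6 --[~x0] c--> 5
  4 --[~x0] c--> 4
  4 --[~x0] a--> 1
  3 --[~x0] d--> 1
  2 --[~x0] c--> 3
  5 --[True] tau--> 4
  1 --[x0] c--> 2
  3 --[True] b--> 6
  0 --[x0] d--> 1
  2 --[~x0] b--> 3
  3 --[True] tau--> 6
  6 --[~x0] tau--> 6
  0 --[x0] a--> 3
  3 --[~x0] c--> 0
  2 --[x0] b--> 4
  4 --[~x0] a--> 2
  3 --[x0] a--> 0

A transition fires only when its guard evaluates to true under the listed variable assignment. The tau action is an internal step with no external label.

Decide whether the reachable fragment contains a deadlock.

Reachable = {0,1,2,3,4,6}
  0: a→3  d→1  d→3  [3 out]
  1: c→2  [1 out]
  2: b→4  [1 out]
  3: a→0  b→6  tau→6  [3 out]
  4: ∅  [no exit]
  6: ∅  [no exit]
Path to 4: d·c·b

Answer: DEADLOCK at state 4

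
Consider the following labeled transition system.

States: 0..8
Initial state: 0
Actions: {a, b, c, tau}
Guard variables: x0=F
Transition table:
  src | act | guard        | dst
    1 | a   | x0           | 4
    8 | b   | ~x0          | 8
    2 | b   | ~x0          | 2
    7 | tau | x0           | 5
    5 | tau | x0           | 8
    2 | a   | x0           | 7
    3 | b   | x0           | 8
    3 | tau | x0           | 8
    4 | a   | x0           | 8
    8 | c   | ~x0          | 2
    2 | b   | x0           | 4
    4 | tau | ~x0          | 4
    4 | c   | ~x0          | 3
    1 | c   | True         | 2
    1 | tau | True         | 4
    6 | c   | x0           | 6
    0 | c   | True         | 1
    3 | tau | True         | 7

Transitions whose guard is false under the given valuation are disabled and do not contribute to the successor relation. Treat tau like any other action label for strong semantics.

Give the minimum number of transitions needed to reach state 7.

Answer: 4

Trace:
Breadth-first toward 7:
  Layer 0: {0}
  Layer 1: {1}
  Layer 2: {2,4}
  Layer 3: {3}
  Layer 4: {7}
7 enters at depth 4; path c·tau·c·tau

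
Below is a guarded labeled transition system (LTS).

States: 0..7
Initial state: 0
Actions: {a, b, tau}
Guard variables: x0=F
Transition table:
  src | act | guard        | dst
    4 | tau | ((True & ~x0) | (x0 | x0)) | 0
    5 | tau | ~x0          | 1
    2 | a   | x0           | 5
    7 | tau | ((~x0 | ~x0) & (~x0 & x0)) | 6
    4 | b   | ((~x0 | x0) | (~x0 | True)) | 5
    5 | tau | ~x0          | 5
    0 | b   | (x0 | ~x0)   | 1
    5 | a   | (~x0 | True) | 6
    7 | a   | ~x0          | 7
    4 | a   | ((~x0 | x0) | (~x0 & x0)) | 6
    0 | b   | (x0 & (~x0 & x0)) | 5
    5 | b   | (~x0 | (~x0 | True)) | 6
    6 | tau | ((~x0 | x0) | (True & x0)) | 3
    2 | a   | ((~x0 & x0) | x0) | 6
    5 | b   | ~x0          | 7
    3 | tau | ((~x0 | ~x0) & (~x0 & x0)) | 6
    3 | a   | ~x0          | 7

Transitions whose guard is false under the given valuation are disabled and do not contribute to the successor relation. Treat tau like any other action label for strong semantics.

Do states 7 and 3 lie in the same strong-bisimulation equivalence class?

Bisimulation quotient by refinement:
  π0 = {{0,1,2,3,4,5,6,7}}
  π1 = {{0},{1,2},{3,7},{4,5},{6}}
  π2 = {{0},{1,2},{3,7},{4},{5},{6}}
Fixed point at round 3; 6 class(es).
7∈{3,7}, 3∈{3,7}

Answer: BISIMILAR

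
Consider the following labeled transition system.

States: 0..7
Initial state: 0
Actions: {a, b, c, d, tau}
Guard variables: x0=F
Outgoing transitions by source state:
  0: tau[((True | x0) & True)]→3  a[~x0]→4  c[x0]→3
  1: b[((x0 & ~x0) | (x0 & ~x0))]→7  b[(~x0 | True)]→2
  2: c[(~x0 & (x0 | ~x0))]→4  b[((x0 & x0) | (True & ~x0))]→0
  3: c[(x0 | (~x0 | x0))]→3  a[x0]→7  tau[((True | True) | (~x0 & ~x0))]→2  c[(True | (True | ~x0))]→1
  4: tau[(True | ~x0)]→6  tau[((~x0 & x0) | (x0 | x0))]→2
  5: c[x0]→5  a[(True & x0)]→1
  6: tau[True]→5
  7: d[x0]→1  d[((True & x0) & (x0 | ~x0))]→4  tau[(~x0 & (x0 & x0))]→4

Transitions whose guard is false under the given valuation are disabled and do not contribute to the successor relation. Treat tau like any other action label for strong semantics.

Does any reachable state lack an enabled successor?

Reach set: {0,1,2,3,4,5,6}
  0: a→4  tau→3  [2 out]
  1: b→2  [1 out]
  2: b→0  c→4  [2 out]
  3: c→1  c→3  tau→2  [3 out]
  4: tau→6  [1 out]
  5: ∅  [STUCK]
  6: tau→5  [1 out]
Path to 5: a·tau·tau

Answer: DEADLOCK at state 5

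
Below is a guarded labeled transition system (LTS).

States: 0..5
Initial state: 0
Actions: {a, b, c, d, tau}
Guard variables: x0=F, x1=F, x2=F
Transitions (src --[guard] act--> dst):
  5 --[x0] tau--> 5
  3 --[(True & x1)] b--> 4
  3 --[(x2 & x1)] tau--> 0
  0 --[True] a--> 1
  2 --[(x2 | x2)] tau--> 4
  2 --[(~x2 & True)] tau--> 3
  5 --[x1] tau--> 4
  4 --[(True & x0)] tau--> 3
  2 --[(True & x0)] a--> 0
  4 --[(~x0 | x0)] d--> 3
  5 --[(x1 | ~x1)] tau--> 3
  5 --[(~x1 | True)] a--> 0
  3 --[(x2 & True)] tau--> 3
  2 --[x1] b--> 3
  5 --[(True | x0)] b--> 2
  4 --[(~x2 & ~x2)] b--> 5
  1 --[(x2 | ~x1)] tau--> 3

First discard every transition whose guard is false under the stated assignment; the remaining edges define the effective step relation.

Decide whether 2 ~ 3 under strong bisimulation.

Refine partition for ~:
  π0 = {{0,1,2,3,4,5}}
  π1 = {{0},{1,2},{3},{4},{5}}
stable after 2 split(s): 5 block(s)
2∈{1,2}, 3∈{3}

Answer: NOT BISIMILAR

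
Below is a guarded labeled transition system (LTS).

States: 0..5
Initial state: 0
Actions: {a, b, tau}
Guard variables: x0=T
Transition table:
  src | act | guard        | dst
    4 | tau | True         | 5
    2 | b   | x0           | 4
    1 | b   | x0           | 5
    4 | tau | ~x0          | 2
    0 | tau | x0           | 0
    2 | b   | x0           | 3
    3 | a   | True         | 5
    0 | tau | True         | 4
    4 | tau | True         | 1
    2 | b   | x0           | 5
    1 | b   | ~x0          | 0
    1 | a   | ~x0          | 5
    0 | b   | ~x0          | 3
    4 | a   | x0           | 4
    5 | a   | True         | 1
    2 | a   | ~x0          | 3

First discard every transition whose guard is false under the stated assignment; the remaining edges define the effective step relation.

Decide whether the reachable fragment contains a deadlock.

R = {0,1,4,5}
  0: tau→0  tau→4  [deg 2]
  1: b→5  [deg 1]
  4: a→4  tau→1  tau→5  [deg 3]
  5: a→1  [deg 1]

Answer: DEADLOCK-FREE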